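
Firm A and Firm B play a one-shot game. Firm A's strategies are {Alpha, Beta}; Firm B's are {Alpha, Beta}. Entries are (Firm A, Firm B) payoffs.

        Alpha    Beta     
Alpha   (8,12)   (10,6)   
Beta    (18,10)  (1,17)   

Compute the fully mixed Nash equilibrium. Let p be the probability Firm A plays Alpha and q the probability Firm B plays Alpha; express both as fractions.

p = 7/13, q = 9/19

Each player's mixing probability is pinned down by making the *other* player indifferent.
Firm B indifferent between Alpha and Beta: p·12 + (1−p)·10 = p·6 + (1−p)·17 ⟹ 10 + 2p = 17 + (-11)p ⟹ p = 7/13.
Firm A indifferent between Alpha and Beta: q·8 + (1−q)·10 = q·18 + (1−q)·1 ⟹ 10 + (-2)q = 1 + 17q ⟹ q = 9/19.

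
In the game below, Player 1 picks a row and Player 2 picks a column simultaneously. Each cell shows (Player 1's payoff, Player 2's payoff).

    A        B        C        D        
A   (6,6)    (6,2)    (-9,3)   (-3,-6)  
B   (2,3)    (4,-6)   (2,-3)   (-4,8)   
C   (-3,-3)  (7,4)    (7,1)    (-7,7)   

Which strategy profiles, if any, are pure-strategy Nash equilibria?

(A, A)

Check mutual best responses: a cell is a NE iff neither player can gain by unilaterally deviating.
Player 1's best responses — vs A: A (payoff 6); vs B: C (payoff 7); vs C: C (payoff 7); vs D: A (payoff -3).
Player 2's best responses — vs A: A (payoff 6); vs B: D (payoff 8); vs C: D (payoff 7).
The only mutual best response is (A, A); neither player gains by switching there.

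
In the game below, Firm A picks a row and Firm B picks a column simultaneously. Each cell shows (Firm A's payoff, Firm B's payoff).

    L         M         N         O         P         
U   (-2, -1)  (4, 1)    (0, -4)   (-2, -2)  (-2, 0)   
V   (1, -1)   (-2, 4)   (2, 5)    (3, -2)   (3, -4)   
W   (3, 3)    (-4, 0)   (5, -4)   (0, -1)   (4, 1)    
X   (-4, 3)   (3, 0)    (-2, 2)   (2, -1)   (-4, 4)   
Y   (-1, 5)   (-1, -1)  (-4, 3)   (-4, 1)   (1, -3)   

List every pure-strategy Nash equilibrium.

(U, M) and (W, L)

Find each player's best response to every opponent strategy; NE are the intersections.
Firm A's best responses — vs L: W (payoff 3); vs M: U (payoff 4); vs N: W (payoff 5); vs O: V (payoff 3); vs P: W (payoff 4).
Firm B's best responses — vs U: M (payoff 1); vs V: N (payoff 5); vs W: L (payoff 3); vs X: P (payoff 4); vs Y: L (payoff 5).
Mutual best responses occur at (U, M) and (W, L); at each, neither player gains by switching.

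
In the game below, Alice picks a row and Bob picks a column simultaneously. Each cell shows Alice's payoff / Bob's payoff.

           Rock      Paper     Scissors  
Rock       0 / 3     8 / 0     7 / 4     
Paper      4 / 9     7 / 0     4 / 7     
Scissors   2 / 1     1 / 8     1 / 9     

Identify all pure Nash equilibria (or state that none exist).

(Rock, Scissors) and (Paper, Rock)

Check mutual best responses: a cell is a NE iff neither player can gain by unilaterally deviating.
Alice's best responses — vs Rock: Paper (payoff 4); vs Paper: Rock (payoff 8); vs Scissors: Rock (payoff 7).
Bob's best responses — vs Rock: Scissors (payoff 4); vs Paper: Rock (payoff 9); vs Scissors: Scissors (payoff 9).
Mutual best responses occur at (Rock, Scissors) and (Paper, Rock); at each, neither player gains by switching.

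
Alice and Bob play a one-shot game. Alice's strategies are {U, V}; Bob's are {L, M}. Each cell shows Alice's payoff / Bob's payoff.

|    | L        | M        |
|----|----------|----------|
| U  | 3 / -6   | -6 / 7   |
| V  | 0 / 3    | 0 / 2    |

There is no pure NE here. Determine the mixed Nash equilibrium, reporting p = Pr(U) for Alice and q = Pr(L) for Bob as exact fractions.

In a mixed NE each player is indifferent between their pure strategies, so the opponent's mix sets the indifference.
Bob indifferent between L and M: p·(-6) + (1−p)·3 = p·7 + (1−p)·2 ⟹ 3 + (-9)p = 2 + 5p ⟹ p = 1/14.
Alice indifferent between U and V: q·3 + (1−q)·(-6) = q·0 + (1−q)·0 ⟹ (-6) + 9q = 0 + 0q ⟹ q = 2/3.

p = 1/14, q = 2/3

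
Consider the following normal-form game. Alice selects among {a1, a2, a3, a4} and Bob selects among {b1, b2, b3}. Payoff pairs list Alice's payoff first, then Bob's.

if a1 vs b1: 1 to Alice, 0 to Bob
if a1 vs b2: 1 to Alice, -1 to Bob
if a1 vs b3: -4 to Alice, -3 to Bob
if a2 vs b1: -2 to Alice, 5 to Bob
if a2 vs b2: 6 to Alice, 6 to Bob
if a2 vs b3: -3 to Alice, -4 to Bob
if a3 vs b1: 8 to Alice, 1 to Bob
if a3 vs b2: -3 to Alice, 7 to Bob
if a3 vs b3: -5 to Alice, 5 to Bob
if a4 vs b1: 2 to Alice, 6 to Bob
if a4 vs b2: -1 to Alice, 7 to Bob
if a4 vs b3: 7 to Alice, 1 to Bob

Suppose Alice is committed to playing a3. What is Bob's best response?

b2

With Alice fixed at a3, Bob's payoffs are: b1 → 1, b2 → 7, b3 → 5.
The maximum is 7, achieved by b2.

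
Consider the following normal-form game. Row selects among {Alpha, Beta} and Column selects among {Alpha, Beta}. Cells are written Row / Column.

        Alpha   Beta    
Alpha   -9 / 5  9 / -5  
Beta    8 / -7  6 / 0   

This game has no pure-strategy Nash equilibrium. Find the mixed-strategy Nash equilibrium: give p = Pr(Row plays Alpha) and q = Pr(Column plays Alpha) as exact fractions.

In a mixed NE each player is indifferent between their pure strategies, so the opponent's mix sets the indifference.
Column indifferent between Alpha and Beta: p·5 + (1−p)·(-7) = p·(-5) + (1−p)·0 ⟹ (-7) + 12p = 0 + (-5)p ⟹ p = 7/17.
Row indifferent between Alpha and Beta: q·(-9) + (1−q)·9 = q·8 + (1−q)·6 ⟹ 9 + (-18)q = 6 + 2q ⟹ q = 3/20.

p = 7/17, q = 3/20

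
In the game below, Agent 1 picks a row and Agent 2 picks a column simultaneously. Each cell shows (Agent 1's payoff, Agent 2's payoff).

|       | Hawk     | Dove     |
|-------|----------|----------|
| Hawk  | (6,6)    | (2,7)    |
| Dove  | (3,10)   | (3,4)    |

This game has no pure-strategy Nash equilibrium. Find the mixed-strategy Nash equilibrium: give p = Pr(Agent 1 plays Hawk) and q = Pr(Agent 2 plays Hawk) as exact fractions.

p = 6/7, q = 1/4

In a mixed NE each player is indifferent between their pure strategies, so the opponent's mix sets the indifference.
Agent 2 indifferent between Hawk and Dove: p·6 + (1−p)·10 = p·7 + (1−p)·4 ⟹ 10 + (-4)p = 4 + 3p ⟹ p = 6/7.
Agent 1 indifferent between Hawk and Dove: q·6 + (1−q)·2 = q·3 + (1−q)·3 ⟹ 2 + 4q = 3 + 0q ⟹ q = 1/4.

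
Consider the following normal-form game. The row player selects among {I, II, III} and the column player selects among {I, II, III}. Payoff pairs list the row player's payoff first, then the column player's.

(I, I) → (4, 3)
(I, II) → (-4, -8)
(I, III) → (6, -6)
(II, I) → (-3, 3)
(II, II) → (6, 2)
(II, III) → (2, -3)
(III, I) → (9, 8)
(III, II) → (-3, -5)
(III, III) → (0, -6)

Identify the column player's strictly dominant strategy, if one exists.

I

A strategy is strictly dominant if it gives the column player a strictly higher payoff than every other strategy, against every choice by the opponent.
I strictly dominates: vs I: 3 > each of {-8, -6}; vs II: 3 > each of {2, -3}; vs III: 8 > each of {-5, -6}.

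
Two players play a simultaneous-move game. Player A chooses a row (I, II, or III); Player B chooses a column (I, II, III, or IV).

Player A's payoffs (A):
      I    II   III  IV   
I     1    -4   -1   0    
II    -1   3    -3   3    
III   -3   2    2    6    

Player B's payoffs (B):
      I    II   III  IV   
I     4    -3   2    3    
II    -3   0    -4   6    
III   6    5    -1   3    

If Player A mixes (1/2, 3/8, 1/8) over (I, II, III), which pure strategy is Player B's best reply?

Player B's best reply maximizes expected payoff against the mix.
I: (1/2)·4 + (3/8)·(-3) + (1/8)·6 = 13/8
II: (1/2)·(-3) + (3/8)·0 + (1/8)·5 = -7/8
III: (1/2)·2 + (3/8)·(-4) + (1/8)·(-1) = -5/8
IV: (1/2)·3 + (3/8)·6 + (1/8)·3 = 33/8
Highest expected payoff is 33/8, from IV.

IV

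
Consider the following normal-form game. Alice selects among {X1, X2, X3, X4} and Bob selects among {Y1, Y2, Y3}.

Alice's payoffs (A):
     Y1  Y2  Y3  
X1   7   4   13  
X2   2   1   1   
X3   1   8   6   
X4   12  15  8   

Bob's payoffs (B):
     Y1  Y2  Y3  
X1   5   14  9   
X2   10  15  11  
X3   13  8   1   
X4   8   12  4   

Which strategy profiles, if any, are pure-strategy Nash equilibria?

A profile is a Nash equilibrium when each player is best-responding to the other.
Alice's best responses — vs Y1: X4 (payoff 12); vs Y2: X4 (payoff 15); vs Y3: X1 (payoff 13).
Bob's best responses — vs X1: Y2 (payoff 14); vs X2: Y2 (payoff 15); vs X3: Y1 (payoff 13); vs X4: Y2 (payoff 12).
The only mutual best response is (X4, Y2); neither player gains by switching there.

(X4, Y2)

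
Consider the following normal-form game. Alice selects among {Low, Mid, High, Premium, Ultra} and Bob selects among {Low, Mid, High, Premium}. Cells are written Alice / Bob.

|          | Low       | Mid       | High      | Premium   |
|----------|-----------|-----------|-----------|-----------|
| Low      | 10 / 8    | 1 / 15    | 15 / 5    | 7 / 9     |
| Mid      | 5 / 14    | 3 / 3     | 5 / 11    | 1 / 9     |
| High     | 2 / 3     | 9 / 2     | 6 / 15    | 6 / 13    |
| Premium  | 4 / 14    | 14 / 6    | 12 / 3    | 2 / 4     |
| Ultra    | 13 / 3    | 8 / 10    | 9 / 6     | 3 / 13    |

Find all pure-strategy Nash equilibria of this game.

Find each player's best response to every opponent strategy; NE are the intersections.
Alice's best responses — vs Low: Ultra (payoff 13); vs Mid: Premium (payoff 14); vs High: Low (payoff 15); vs Premium: Low (payoff 7).
Bob's best responses — vs Low: Mid (payoff 15); vs Mid: Low (payoff 14); vs High: High (payoff 15); vs Premium: Low (payoff 14); vs Ultra: Premium (payoff 13).
No cell has both players best-responding. For instance, Alice's best reply to High is Low, but against Low Bob prefers Mid over High.

No pure-strategy Nash equilibrium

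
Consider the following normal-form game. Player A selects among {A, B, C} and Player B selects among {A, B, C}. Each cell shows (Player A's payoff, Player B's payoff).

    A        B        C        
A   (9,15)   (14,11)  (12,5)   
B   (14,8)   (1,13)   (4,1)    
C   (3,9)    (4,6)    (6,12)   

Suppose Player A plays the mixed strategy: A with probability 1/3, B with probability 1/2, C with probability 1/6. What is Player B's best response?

Player B's best reply maximizes expected payoff against the mix.
A: (1/3)·15 + (1/2)·8 + (1/6)·9 = 21/2
B: (1/3)·11 + (1/2)·13 + (1/6)·6 = 67/6
C: (1/3)·5 + (1/2)·1 + (1/6)·12 = 25/6
Highest expected payoff is 67/6, from B.

B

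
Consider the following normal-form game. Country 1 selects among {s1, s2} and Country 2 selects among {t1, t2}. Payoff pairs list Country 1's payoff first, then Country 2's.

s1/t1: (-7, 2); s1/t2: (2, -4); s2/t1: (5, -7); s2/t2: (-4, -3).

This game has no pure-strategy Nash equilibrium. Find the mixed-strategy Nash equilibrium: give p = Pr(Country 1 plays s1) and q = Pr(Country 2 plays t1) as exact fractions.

In a mixed NE each player is indifferent between their pure strategies, so the opponent's mix sets the indifference.
Country 2 indifferent between t1 and t2: p·2 + (1−p)·(-7) = p·(-4) + (1−p)·(-3) ⟹ (-7) + 9p = (-3) + (-1)p ⟹ p = 2/5.
Country 1 indifferent between s1 and s2: q·(-7) + (1−q)·2 = q·5 + (1−q)·(-4) ⟹ 2 + (-9)q = (-4) + 9q ⟹ q = 1/3.

p = 2/5, q = 1/3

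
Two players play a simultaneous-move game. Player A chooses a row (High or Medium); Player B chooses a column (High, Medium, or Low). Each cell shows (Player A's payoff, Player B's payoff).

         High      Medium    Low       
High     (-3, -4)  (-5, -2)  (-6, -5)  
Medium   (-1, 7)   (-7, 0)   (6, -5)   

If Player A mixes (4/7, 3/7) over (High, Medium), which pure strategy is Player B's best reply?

Compute Player B's expected payoff from each pure strategy against the given mix.
High: (4/7)·(-4) + (3/7)·7 = 5/7
Medium: (4/7)·(-2) + (3/7)·0 = -8/7
Low: (4/7)·(-5) + (3/7)·(-5) = -5
Highest expected payoff is 5/7, from High.

High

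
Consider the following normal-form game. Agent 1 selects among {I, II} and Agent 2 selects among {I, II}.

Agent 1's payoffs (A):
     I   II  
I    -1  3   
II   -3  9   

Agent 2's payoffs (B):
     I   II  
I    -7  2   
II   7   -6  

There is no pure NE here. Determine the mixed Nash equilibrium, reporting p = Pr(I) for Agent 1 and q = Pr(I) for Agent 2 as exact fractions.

p = 13/22, q = 3/4

Each player's mixing probability is pinned down by making the *other* player indifferent.
Agent 2 indifferent between I and II: p·(-7) + (1−p)·7 = p·2 + (1−p)·(-6) ⟹ 7 + (-14)p = (-6) + 8p ⟹ p = 13/22.
Agent 1 indifferent between I and II: q·(-1) + (1−q)·3 = q·(-3) + (1−q)·9 ⟹ 3 + (-4)q = 9 + (-12)q ⟹ q = 3/4.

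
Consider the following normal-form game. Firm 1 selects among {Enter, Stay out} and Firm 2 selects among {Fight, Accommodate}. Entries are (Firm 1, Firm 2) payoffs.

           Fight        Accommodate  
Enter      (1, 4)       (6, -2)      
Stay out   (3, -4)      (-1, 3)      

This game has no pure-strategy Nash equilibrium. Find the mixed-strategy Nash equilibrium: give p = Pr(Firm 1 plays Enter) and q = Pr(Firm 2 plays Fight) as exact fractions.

p = 7/13, q = 7/9

Each player's mixing probability is pinned down by making the *other* player indifferent.
Firm 2 indifferent between Fight and Accommodate: p·4 + (1−p)·(-4) = p·(-2) + (1−p)·3 ⟹ (-4) + 8p = 3 + (-5)p ⟹ p = 7/13.
Firm 1 indifferent between Enter and Stay out: q·1 + (1−q)·6 = q·3 + (1−q)·(-1) ⟹ 6 + (-5)q = (-1) + 4q ⟹ q = 7/9.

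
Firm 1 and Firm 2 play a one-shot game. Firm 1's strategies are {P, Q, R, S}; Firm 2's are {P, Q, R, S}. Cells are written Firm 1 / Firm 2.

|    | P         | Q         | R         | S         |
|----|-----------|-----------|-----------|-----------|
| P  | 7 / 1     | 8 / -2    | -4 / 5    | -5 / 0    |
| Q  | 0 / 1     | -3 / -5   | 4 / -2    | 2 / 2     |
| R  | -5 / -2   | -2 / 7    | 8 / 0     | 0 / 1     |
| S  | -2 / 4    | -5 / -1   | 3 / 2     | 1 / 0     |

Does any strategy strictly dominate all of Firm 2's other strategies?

Check whether one of Firm 2's strategies beats all alternatives regardless of what the opponent does.
P is not dominant: against P, R gives 5 > 1.
Q is not dominant: against P, P gives 1 > -2.
R is not dominant: against Q, P gives 1 > -2.
S is not dominant: against P, P gives 1 > 0.
No single strategy is best against every opponent action.

None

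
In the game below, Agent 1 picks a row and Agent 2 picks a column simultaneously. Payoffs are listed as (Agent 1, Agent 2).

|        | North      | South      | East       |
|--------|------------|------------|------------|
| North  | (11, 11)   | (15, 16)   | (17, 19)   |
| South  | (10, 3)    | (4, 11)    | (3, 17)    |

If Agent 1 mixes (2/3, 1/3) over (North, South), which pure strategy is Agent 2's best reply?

East

Agent 2's best reply maximizes expected payoff against the mix.
North: (2/3)·11 + (1/3)·3 = 25/3
South: (2/3)·16 + (1/3)·11 = 43/3
East: (2/3)·19 + (1/3)·17 = 55/3
Highest expected payoff is 55/3, from East.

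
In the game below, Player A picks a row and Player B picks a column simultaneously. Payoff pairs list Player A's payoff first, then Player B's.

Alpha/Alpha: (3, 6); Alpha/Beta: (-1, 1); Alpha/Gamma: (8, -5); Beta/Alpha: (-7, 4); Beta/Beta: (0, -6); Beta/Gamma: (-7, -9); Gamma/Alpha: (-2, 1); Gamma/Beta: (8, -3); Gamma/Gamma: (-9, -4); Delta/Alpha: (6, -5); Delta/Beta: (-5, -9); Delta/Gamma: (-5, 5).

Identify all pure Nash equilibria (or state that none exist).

No pure-strategy Nash equilibrium

Find each player's best response to every opponent strategy; NE are the intersections.
Player A's best responses — vs Alpha: Delta (payoff 6); vs Beta: Gamma (payoff 8); vs Gamma: Alpha (payoff 8).
Player B's best responses — vs Alpha: Alpha (payoff 6); vs Beta: Alpha (payoff 4); vs Gamma: Alpha (payoff 1); vs Delta: Gamma (payoff 5).
No cell has both players best-responding. For instance, Player A's best reply to Beta is Gamma, but against Gamma Player B prefers Alpha over Beta.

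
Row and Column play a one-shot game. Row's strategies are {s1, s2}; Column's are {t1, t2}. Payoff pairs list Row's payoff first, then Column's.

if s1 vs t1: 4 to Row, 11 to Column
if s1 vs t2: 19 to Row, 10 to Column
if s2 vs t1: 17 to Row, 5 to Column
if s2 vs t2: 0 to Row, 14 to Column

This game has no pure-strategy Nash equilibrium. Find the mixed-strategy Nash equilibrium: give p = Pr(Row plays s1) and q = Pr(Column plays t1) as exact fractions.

Each player's mixing probability is pinned down by making the *other* player indifferent.
Column indifferent between t1 and t2: p·11 + (1−p)·5 = p·10 + (1−p)·14 ⟹ 5 + 6p = 14 + (-4)p ⟹ p = 9/10.
Row indifferent between s1 and s2: q·4 + (1−q)·19 = q·17 + (1−q)·0 ⟹ 19 + (-15)q = 0 + 17q ⟹ q = 19/32.

p = 9/10, q = 19/32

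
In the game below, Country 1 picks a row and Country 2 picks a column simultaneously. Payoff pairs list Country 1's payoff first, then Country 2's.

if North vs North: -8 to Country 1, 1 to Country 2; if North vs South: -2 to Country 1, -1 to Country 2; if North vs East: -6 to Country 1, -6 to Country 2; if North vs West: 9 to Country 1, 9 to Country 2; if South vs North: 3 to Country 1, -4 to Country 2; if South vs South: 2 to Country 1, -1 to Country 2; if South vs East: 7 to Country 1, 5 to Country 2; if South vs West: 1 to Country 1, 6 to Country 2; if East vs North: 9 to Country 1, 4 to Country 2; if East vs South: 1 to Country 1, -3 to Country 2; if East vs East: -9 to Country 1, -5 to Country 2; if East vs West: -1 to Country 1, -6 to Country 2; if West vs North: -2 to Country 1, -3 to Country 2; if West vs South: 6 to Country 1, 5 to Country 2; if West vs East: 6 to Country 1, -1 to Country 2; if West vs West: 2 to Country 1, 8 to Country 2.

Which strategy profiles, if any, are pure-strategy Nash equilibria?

(North, West) and (East, North)

Check mutual best responses: a cell is a NE iff neither player can gain by unilaterally deviating.
Country 1's best responses — vs North: East (payoff 9); vs South: West (payoff 6); vs East: South (payoff 7); vs West: North (payoff 9).
Country 2's best responses — vs North: West (payoff 9); vs South: West (payoff 6); vs East: North (payoff 4); vs West: West (payoff 8).
Mutual best responses occur at (North, West) and (East, North); at each, neither player gains by switching.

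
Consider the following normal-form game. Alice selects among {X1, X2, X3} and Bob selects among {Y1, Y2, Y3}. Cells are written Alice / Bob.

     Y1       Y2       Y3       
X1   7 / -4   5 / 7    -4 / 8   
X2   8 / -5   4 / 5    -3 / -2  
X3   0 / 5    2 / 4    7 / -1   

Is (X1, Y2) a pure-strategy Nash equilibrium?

Holding Bob at Y2: Alice gets 5 from X1, versus 4 from X2, 2 from X3. No profitable deviation for Alice.
Holding Alice at X1: Bob gets 7 from Y2 but could get 8 by switching to Y3. Bob has a profitable deviation.

No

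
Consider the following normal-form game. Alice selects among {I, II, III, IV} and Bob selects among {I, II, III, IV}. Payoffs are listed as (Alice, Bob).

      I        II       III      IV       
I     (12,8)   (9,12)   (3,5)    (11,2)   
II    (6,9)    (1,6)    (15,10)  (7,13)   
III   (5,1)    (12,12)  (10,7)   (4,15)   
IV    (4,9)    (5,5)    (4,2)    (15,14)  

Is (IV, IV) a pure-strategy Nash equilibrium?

Yes

Holding Bob at IV: Alice gets 15 from IV, versus 11 from I, 7 from II, 4 from III. No profitable deviation for Alice.
Holding Alice at IV: Bob gets 14 from IV, versus 9 from I, 5 from II, 2 from III. No profitable deviation for Bob either.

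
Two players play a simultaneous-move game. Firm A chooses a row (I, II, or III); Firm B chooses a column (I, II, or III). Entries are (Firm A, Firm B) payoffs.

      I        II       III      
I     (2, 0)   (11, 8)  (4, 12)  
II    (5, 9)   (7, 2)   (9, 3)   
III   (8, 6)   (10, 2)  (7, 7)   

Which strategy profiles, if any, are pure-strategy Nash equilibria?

No pure-strategy Nash equilibrium

Check mutual best responses: a cell is a NE iff neither player can gain by unilaterally deviating.
Firm A's best responses — vs I: III (payoff 8); vs II: I (payoff 11); vs III: II (payoff 9).
Firm B's best responses — vs I: III (payoff 12); vs II: I (payoff 9); vs III: III (payoff 7).
No cell has both players best-responding. For instance, Firm A's best reply to III is II, but against II Firm B prefers I over III.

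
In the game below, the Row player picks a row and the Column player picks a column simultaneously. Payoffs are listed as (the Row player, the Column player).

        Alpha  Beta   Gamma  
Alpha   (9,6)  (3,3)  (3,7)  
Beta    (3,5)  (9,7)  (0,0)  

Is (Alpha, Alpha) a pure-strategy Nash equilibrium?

Holding the Column player at Alpha: the Row player gets 9 from Alpha, versus 3 from Beta. No profitable deviation for the Row player.
Holding the Row player at Alpha: the Column player gets 6 from Alpha but could get 7 by switching to Gamma. The Column player has a profitable deviation.

No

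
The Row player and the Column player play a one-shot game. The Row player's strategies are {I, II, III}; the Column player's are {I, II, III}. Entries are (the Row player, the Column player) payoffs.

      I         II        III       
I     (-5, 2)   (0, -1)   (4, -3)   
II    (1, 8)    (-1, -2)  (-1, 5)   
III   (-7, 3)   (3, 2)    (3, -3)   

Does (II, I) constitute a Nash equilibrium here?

Yes

Holding the Column player at I: the Row player gets 1 from II, versus -5 from I, -7 from III. No profitable deviation for the Row player.
Holding the Row player at II: the Column player gets 8 from I, versus -2 from II, 5 from III. No profitable deviation for the Column player either.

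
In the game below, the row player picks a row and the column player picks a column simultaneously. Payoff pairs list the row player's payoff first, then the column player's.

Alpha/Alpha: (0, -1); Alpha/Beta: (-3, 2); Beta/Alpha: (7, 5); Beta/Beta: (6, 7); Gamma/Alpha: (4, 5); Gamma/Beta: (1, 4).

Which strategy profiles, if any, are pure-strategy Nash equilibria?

(Beta, Beta)

Find each player's best response to every opponent strategy; NE are the intersections.
The row player's best responses — vs Alpha: Beta (payoff 7); vs Beta: Beta (payoff 6).
The column player's best responses — vs Alpha: Beta (payoff 2); vs Beta: Beta (payoff 7); vs Gamma: Alpha (payoff 5).
The only mutual best response is (Beta, Beta); neither player gains by switching there.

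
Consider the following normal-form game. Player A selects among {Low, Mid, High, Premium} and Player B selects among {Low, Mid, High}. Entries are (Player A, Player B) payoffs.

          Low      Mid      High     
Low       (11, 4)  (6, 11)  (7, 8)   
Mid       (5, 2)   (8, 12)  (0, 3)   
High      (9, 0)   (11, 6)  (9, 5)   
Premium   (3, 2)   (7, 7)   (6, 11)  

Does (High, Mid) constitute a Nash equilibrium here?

Holding Player B at Mid: Player A gets 11 from High, versus 6 from Low, 8 from Mid, 7 from Premium. No profitable deviation for Player A.
Holding Player A at High: Player B gets 6 from Mid, versus 0 from Low, 5 from High. No profitable deviation for Player B either.

Yes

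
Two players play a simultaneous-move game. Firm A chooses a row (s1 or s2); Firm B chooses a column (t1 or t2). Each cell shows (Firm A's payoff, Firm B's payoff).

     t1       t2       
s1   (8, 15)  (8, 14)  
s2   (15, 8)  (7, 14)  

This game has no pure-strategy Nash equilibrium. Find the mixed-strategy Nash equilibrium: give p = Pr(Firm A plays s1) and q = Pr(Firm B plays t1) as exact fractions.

p = 6/7, q = 1/8

In a mixed NE each player is indifferent between their pure strategies, so the opponent's mix sets the indifference.
Firm B indifferent between t1 and t2: p·15 + (1−p)·8 = p·14 + (1−p)·14 ⟹ 8 + 7p = 14 + 0p ⟹ p = 6/7.
Firm A indifferent between s1 and s2: q·8 + (1−q)·8 = q·15 + (1−q)·7 ⟹ 8 + 0q = 7 + 8q ⟹ q = 1/8.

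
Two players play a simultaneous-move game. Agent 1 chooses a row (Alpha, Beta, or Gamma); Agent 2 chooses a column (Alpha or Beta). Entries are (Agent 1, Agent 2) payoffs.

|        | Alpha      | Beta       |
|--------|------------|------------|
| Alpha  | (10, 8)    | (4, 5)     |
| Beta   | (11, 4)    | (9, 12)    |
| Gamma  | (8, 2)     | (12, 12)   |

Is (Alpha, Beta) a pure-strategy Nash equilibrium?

Holding Agent 2 at Beta: Agent 1 gets 4 from Alpha but could get 12 by switching to Gamma. Agent 1 has a profitable deviation.

No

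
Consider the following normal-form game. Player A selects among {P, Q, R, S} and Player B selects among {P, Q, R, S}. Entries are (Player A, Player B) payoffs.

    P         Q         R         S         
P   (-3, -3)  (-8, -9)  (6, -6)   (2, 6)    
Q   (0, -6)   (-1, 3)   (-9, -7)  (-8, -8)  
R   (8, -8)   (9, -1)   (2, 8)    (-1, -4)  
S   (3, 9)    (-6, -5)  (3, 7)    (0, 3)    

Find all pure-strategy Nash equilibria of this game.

(P, S)

Check mutual best responses: a cell is a NE iff neither player can gain by unilaterally deviating.
Player A's best responses — vs P: R (payoff 8); vs Q: R (payoff 9); vs R: P (payoff 6); vs S: P (payoff 2).
Player B's best responses — vs P: S (payoff 6); vs Q: Q (payoff 3); vs R: R (payoff 8); vs S: P (payoff 9).
The only mutual best response is (P, S); neither player gains by switching there.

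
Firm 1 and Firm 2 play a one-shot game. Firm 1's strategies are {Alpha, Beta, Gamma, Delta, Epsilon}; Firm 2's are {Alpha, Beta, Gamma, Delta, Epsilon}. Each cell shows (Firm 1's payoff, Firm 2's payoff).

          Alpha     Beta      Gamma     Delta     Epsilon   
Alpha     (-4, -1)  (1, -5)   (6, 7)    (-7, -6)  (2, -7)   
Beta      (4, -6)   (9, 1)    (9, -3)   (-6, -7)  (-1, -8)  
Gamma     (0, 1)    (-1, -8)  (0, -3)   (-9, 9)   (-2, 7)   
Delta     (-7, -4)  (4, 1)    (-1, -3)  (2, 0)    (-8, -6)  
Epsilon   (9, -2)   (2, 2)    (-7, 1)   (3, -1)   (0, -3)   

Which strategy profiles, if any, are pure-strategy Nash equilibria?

Find each player's best response to every opponent strategy; NE are the intersections.
Firm 1's best responses — vs Alpha: Epsilon (payoff 9); vs Beta: Beta (payoff 9); vs Gamma: Beta (payoff 9); vs Delta: Epsilon (payoff 3); vs Epsilon: Alpha (payoff 2).
Firm 2's best responses — vs Alpha: Gamma (payoff 7); vs Beta: Beta (payoff 1); vs Gamma: Delta (payoff 9); vs Delta: Beta (payoff 1); vs Epsilon: Beta (payoff 2).
The only mutual best response is (Beta, Beta); neither player gains by switching there.

(Beta, Beta)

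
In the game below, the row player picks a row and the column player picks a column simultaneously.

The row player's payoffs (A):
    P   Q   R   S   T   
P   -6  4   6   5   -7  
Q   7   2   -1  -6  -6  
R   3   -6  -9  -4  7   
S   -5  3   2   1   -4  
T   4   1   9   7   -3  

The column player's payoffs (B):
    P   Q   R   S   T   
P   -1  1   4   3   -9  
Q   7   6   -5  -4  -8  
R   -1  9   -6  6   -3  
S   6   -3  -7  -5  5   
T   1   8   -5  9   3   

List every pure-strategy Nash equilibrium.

(Q, P) and (T, S)

A profile is a Nash equilibrium when each player is best-responding to the other.
The row player's best responses — vs P: Q (payoff 7); vs Q: P (payoff 4); vs R: T (payoff 9); vs S: T (payoff 7); vs T: R (payoff 7).
The column player's best responses — vs P: R (payoff 4); vs Q: P (payoff 7); vs R: Q (payoff 9); vs S: P (payoff 6); vs T: S (payoff 9).
Mutual best responses occur at (Q, P) and (T, S); at each, neither player gains by switching.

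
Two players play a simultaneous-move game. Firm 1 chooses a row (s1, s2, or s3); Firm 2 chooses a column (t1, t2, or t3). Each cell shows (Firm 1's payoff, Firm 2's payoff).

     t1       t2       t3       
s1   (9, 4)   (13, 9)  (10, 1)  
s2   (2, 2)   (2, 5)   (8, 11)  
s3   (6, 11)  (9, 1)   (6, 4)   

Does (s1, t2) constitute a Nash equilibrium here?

Yes

Holding Firm 2 at t2: Firm 1 gets 13 from s1, versus 2 from s2, 9 from s3. No profitable deviation for Firm 1.
Holding Firm 1 at s1: Firm 2 gets 9 from t2, versus 4 from t1, 1 from t3. No profitable deviation for Firm 2 either.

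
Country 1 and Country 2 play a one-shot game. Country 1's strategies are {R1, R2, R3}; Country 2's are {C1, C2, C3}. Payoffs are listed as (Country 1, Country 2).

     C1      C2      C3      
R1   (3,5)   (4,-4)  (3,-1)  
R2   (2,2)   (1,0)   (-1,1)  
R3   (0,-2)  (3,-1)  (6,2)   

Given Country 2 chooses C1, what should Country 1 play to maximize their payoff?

With Country 2 fixed at C1, Country 1's payoffs are: R1 → 3, R2 → 2, R3 → 0.
The maximum is 3, achieved by R1.

R1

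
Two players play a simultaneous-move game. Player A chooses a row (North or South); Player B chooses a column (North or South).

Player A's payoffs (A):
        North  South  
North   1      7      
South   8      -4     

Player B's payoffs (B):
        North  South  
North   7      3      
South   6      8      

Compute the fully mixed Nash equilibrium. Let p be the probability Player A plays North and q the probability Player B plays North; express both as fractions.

p = 1/3, q = 11/18

In a mixed NE each player is indifferent between their pure strategies, so the opponent's mix sets the indifference.
Player B indifferent between North and South: p·7 + (1−p)·6 = p·3 + (1−p)·8 ⟹ 6 + 1p = 8 + (-5)p ⟹ p = 1/3.
Player A indifferent between North and South: q·1 + (1−q)·7 = q·8 + (1−q)·(-4) ⟹ 7 + (-6)q = (-4) + 12q ⟹ q = 11/18.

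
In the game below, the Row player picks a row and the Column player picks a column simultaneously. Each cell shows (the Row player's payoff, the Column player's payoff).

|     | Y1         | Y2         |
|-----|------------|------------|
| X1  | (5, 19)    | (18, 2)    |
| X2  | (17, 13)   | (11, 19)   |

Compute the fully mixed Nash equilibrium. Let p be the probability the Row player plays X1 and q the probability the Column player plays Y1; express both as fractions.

Each player's mixing probability is pinned down by making the *other* player indifferent.
The Column player indifferent between Y1 and Y2: p·19 + (1−p)·13 = p·2 + (1−p)·19 ⟹ 13 + 6p = 19 + (-17)p ⟹ p = 6/23.
The Row player indifferent between X1 and X2: q·5 + (1−q)·18 = q·17 + (1−q)·11 ⟹ 18 + (-13)q = 11 + 6q ⟹ q = 7/19.

p = 6/23, q = 7/19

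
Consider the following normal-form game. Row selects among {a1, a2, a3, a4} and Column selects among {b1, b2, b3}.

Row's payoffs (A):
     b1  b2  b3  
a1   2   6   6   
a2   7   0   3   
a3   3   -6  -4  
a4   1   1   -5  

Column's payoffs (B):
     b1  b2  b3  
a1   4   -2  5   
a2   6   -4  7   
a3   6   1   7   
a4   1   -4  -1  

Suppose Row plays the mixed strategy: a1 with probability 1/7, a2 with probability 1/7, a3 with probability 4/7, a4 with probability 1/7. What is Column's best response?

Column's best reply maximizes expected payoff against the mix.
b1: (1/7)·4 + (1/7)·6 + (4/7)·6 + (1/7)·1 = 5
b2: (1/7)·(-2) + (1/7)·(-4) + (4/7)·1 + (1/7)·(-4) = -6/7
b3: (1/7)·5 + (1/7)·7 + (4/7)·7 + (1/7)·(-1) = 39/7
Highest expected payoff is 39/7, from b3.

b3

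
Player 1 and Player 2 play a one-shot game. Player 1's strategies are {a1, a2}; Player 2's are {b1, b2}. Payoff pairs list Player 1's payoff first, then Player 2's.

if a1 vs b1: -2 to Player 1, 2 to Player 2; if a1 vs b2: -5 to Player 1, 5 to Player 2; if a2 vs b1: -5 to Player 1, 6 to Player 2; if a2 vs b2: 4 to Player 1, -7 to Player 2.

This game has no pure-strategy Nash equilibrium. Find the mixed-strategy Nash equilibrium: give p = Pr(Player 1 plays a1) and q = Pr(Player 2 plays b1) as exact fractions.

p = 13/16, q = 3/4

Each player's mixing probability is pinned down by making the *other* player indifferent.
Player 2 indifferent between b1 and b2: p·2 + (1−p)·6 = p·5 + (1−p)·(-7) ⟹ 6 + (-4)p = (-7) + 12p ⟹ p = 13/16.
Player 1 indifferent between a1 and a2: q·(-2) + (1−q)·(-5) = q·(-5) + (1−q)·4 ⟹ (-5) + 3q = 4 + (-9)q ⟹ q = 3/4.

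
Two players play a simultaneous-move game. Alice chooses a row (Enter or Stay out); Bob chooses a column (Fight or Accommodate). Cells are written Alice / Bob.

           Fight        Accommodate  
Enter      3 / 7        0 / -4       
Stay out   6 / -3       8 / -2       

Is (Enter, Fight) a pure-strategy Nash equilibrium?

Holding Bob at Fight: Alice gets 3 from Enter but could get 6 by switching to Stay out. Alice has a profitable deviation.

No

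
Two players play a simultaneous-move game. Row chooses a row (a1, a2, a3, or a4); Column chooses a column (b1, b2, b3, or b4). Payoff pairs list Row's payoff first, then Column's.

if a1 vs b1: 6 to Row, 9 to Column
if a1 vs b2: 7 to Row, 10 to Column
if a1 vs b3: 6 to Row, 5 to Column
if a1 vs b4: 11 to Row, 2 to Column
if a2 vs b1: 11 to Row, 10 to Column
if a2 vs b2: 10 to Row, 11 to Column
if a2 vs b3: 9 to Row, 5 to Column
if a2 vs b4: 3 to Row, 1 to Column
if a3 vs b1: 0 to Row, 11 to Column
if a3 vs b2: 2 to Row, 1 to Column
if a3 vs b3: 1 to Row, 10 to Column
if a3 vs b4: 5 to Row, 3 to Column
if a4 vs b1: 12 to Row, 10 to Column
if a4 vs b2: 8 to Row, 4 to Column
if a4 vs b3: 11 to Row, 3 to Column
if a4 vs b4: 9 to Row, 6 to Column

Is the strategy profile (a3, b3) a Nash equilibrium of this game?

No

Holding Column at b3: Row gets 1 from a3 but could get 11 by switching to a4. Row has a profitable deviation.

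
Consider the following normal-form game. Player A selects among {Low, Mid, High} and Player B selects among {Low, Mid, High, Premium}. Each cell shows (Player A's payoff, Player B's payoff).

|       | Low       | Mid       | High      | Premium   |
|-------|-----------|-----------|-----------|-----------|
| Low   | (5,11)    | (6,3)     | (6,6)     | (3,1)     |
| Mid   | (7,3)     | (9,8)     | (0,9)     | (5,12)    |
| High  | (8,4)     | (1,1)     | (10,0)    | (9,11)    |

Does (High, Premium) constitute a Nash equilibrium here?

Yes

Holding Player B at Premium: Player A gets 9 from High, versus 3 from Low, 5 from Mid. No profitable deviation for Player A.
Holding Player A at High: Player B gets 11 from Premium, versus 4 from Low, 1 from Mid, 0 from High. No profitable deviation for Player B either.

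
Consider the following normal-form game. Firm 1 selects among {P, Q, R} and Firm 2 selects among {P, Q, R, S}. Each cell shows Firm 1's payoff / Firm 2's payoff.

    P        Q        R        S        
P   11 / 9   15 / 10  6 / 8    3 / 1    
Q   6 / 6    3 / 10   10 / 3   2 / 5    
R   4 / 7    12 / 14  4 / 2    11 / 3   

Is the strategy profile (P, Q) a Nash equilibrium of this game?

Yes

Holding Firm 2 at Q: Firm 1 gets 15 from P, versus 3 from Q, 12 from R. No profitable deviation for Firm 1.
Holding Firm 1 at P: Firm 2 gets 10 from Q, versus 9 from P, 8 from R, 1 from S. No profitable deviation for Firm 2 either.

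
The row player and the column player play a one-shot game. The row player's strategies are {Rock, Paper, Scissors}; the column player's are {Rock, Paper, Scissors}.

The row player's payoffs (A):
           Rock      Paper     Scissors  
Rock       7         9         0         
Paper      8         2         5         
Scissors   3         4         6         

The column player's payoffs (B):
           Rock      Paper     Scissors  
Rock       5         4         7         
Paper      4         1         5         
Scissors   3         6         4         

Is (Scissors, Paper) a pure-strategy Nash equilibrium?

No

Holding the column player at Paper: the row player gets 4 from Scissors but could get 9 by switching to Rock. The row player has a profitable deviation.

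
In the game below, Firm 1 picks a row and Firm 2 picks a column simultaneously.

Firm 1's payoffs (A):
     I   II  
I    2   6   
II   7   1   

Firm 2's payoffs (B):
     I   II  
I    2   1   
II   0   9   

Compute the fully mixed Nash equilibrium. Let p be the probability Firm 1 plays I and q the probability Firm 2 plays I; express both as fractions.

p = 9/10, q = 1/2

In a mixed NE each player is indifferent between their pure strategies, so the opponent's mix sets the indifference.
Firm 2 indifferent between I and II: p·2 + (1−p)·0 = p·1 + (1−p)·9 ⟹ 0 + 2p = 9 + (-8)p ⟹ p = 9/10.
Firm 1 indifferent between I and II: q·2 + (1−q)·6 = q·7 + (1−q)·1 ⟹ 6 + (-4)q = 1 + 6q ⟹ q = 1/2.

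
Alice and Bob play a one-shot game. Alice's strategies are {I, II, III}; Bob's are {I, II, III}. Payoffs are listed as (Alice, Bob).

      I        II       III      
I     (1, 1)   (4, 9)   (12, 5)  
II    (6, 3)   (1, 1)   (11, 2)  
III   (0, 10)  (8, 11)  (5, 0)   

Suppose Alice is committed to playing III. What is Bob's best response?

With Alice fixed at III, Bob's payoffs are: I → 10, II → 11, III → 0.
The maximum is 11, achieved by II.

II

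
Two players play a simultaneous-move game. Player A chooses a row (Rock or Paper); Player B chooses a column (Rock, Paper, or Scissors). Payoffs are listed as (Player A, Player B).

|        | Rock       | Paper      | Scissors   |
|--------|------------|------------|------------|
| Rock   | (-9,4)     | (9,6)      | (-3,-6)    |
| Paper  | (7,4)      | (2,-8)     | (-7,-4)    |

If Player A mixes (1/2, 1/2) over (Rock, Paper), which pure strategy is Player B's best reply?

Compute Player B's expected payoff from each pure strategy against the given mix.
Rock: (1/2)·4 + (1/2)·4 = 4
Paper: (1/2)·6 + (1/2)·(-8) = -1
Scissors: (1/2)·(-6) + (1/2)·(-4) = -5
Highest expected payoff is 4, from Rock.

Rock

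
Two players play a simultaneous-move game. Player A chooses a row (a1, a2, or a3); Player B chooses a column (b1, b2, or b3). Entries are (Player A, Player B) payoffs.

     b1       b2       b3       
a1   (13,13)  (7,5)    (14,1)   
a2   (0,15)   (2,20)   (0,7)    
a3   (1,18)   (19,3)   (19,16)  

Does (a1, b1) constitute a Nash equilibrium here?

Holding Player B at b1: Player A gets 13 from a1, versus 0 from a2, 1 from a3. No profitable deviation for Player A.
Holding Player A at a1: Player B gets 13 from b1, versus 5 from b2, 1 from b3. No profitable deviation for Player B either.

Yes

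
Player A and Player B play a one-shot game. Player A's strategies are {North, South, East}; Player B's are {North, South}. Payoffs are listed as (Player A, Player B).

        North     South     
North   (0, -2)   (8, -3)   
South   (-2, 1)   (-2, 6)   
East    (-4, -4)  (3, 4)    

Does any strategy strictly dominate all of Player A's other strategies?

North

Check whether one of Player A's strategies beats all alternatives regardless of what the opponent does.
North strictly dominates: vs North: 0 > each of {-2, -4}; vs South: 8 > each of {-2, 3}.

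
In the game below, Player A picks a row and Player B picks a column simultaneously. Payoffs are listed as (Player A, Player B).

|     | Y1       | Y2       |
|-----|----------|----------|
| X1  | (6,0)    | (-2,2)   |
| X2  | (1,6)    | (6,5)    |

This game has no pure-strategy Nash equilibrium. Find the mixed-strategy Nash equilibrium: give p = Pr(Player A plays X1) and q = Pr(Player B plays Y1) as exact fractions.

In a mixed NE each player is indifferent between their pure strategies, so the opponent's mix sets the indifference.
Player B indifferent between Y1 and Y2: p·0 + (1−p)·6 = p·2 + (1−p)·5 ⟹ 6 + (-6)p = 5 + (-3)p ⟹ p = 1/3.
Player A indifferent between X1 and X2: q·6 + (1−q)·(-2) = q·1 + (1−q)·6 ⟹ (-2) + 8q = 6 + (-5)q ⟹ q = 8/13.

p = 1/3, q = 8/13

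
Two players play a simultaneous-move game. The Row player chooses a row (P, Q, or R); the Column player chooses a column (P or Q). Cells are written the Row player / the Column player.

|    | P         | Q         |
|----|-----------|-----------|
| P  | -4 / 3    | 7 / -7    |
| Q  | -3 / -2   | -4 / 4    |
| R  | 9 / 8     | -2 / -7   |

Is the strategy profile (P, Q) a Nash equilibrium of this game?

No

Holding the Column player at Q: the Row player gets 7 from P, versus -4 from Q, -2 from R. No profitable deviation for the Row player.
Holding the Row player at P: the Column player gets -7 from Q but could get 3 by switching to P. The Column player has a profitable deviation.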